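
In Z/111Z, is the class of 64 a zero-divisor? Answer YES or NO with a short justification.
gcd(64, 111) = 1, so 64 is a unit in Z/111Z (it has a multiplicative inverse). A unit cannot be a zero-divisor: if 64·b ≡ 0 then multiplying both sides by 64^(−1) gives b ≡ 0. So 64 is not a zero-divisor.

Final answer: NO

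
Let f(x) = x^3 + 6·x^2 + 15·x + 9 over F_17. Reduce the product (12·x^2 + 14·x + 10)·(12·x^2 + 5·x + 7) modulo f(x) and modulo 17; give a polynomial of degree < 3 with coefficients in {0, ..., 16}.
Multiply as integer polynomials: a · b = 144·x^4 + 228·x^3 + 274·x^2 + 148·x + 70. Reducing coefficients mod 17: a · b ≡ 8·x^4 + 7·x^3 + 2·x^2 + 12·x + 2. Now divide by f(x) = x^3 + 6·x^2 + 15·x + 9 in F_17[x], eliminating the leading term at each step:
  leading term 8·x^4: subtract (8·x)·f(x) = 8·x^4 + 14·x^3 + x^2 + 4·x, leaving 10·x^3 + x^2 + 8·x + 2 (coefficients mod 17)
  leading term 10·x^3: subtract (10)·f(x) = 10·x^3 + 9·x^2 + 14·x + 5, leaving 9·x^2 + 11·x + 14 (coefficients mod 17)
The degree is now < 3, so this is the remainder. Hence a · b ≡ 9·x^2 + 11·x + 14 in F_17[x]/(f).

Final answer: a · b ≡ 9·x^2 + 11·x + 14 (mod f(x))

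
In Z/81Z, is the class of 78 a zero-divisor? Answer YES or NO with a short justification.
gcd(78, 81) = 3 > 1, so 78 is not a unit in Z/81Z. In Z/nZ every nonzero non-unit is a zero-divisor: explicitly, take b = 81/gcd = 27 ≠ 0 (mod 81); then 78·27 = 2106 = 26·81, i.e. 78·27 ≡ 0 (mod 81). So 78 is a zero-divisor.

Final answer: YES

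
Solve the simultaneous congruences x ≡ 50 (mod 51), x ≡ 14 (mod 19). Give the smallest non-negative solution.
The moduli 51, 19 are pairwise coprime, so by the CRT there is a unique solution mod 51·19 = 969.
Solve by successive substitution. Start with x ≡ 50 (mod 51).
  Combine with x ≡ 14 (mod 19): write x = 50 + 51·t and require 50 + 51·t ≡ 14 (mod 19), i.e. 51·t ≡ 14 − 50 ≡ 2 (mod 19). Since 51^(−1) ≡ 3 (mod 19) (51 ≡ 13 (mod 19)), t ≡ 3·2 ≡ 6 (mod 19). So x ≡ 50 + 51·6 = 356 (mod 969).
Unique solution in [0, 969): x = 356.

Final answer: x ≡ 356 (mod 969); the representative in [0, 969) is 356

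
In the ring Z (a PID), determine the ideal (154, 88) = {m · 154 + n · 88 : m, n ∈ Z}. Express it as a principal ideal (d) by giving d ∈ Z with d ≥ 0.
(154, 88) = (22); d = 22

In the PID Z, (a, b) is generated by gcd(a, b). Compute gcd(154, 88) with the extended Euclidean algorithm, tracking rows (r, s, t) with s·154 + t·88 = r:
  row A: (154, 1, 0)   [1·154 + 0·88 = 154]
  row B: (88, 0, 1)   [0·154 + 1·88 = 88]
  154 = 1·88 + 66   → row C = row A − 1·row B = (66, 1, −1)   [check: 1·154 − 1·88 = 66]
  88 = 1·66 + 22   → row D = row B − 1·row C = (22, −1, 2)   [check: −1·154 + 2·88 = 22]
  66 = 3·22 + 0   → remainder 0, stop. gcd = 22 (last nonzero row D).
So gcd(154, 88) = 22, with Bézout identity −1·154 + 2·88 = 22. Containment (⊇): the Bézout identity exhibits 22 as an element of (154, 88), giving (22) ⊆ (154, 88). Containment (⊆): since 22 | 154 and 22 | 88 (154 = 22·7, 88 = 22·4), every Z-linear combination of 154 and 88 is divisible by 22, so (154, 88) ⊆ (22). Therefore (154, 88) = (22), d = 22.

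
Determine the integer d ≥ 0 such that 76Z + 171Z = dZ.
In the PID Z, (a, b) is generated by gcd(a, b). Compute gcd(171, 76) with the extended Euclidean algorithm, tracking rows (r, s, t) with s·171 + t·76 = r:
  row A: (171, 1, 0)   [1·171 + 0·76 = 171]
  row B: (76, 0, 1)   [0·171 + 1·76 = 76]
  171 = 2·76 + 19   → row C = row A − 2·row B = (19, 1, −2)   [check: 1·171 − 2·76 = 19]
  76 = 4·19 + 0   → remainder 0, stop. gcd = 19 (last nonzero row C).
So gcd(76, 171) = 19, with Bézout identity 1·171 − 2·76 = 19. Containment (⊇): the Bézout identity exhibits 19 as an element of (76, 171), giving (19) ⊆ (76, 171). Containment (⊆): since 19 | 76 and 19 | 171 (76 = 19·4, 171 = 19·9), every Z-linear combination of 76 and 171 is divisible by 19, so (76, 171) ⊆ (19). Therefore (76, 171) = (19), d = 19.

Final answer: (76, 171) = (19); d = 19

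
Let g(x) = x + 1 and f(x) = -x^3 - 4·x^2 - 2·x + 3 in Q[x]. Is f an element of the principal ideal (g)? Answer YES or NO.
NO

In Q[x] the ideal (g) consists of all multiples of g, so f ∈ (g) iff g | f, i.e. iff the remainder of f on division by g is 0. Divide f by g (g is monic, so eliminate the leading term of the running remainder at each step):
  leading term -x^3: subtract (-x^2)·g(x) = -x^3 - x^2, leaving -3·x^2 - 2·x + 3
  leading term -3·x^2: subtract (-3·x)·g(x) = -3·x^2 - 3·x, leaving x + 3
  leading term x: subtract (1)·g(x) = x + 1, leaving 2
The remainder r(x) = 2 ≠ 0 (and deg r < deg g), so g ∤ f, i.e. f ∉ (g).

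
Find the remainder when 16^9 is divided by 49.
36

Use repeated squaring. Binary(9) = 1001. Walk through the bits of the exponent 9 left-to-right: at each bit after the leading one, square the running value, then multiply by 16 if the bit is 1 (always reducing mod 49):
  bit 1 = 1 (leading): start with 16.
  bit 2 = 0: square 16^2 = 256 ≡ 11 (mod 49).
  bit 3 = 0: square 11^2 = 121 ≡ 23 (mod 49).
  bit 4 = 1: square 23^2 = 529 ≡ 39; bit is 1, so multiply 39·16 = 624 ≡ 36 (mod 49).
Final value: 16^9 ≡ 36 (mod 49).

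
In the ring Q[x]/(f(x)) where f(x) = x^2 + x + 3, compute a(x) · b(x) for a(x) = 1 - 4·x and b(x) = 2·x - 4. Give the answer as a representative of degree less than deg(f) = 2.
a · b ≡ 26·x + 20 (mod f(x))

First multiply in Q[x] without reducing: a · b = -8·x^2 + 18·x - 4. Now divide by f(x) = x^2 + x + 3, eliminating the leading term at each step:
  leading term -8·x^2: subtract (-8)·f(x) = -8·x^2 - 8·x - 24, leaving 26·x + 20
The degree is now < 2, so this is the remainder. Hence a · b ≡ 26·x + 20 in Q[x]/(f).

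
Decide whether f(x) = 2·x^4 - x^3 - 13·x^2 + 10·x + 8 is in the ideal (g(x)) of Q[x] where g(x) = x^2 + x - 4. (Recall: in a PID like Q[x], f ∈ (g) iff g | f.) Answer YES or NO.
YES

In Q[x] the ideal (g) consists of all multiples of g, so f ∈ (g) iff g | f, i.e. iff the remainder of f on division by g is 0. Divide f by g (g is monic, so eliminate the leading term of the running remainder at each step):
  leading term 2·x^4: subtract (2·x^2)·g(x) = 2·x^4 + 2·x^3 - 8·x^2, leaving -3·x^3 - 5·x^2 + 10·x + 8
  leading term -3·x^3: subtract (-3·x)·g(x) = -3·x^3 - 3·x^2 + 12·x, leaving -2·x^2 - 2·x + 8
  leading term -2·x^2: subtract (-2)·g(x) = -2·x^2 - 2·x + 8, leaving 0
The remainder is 0, so f(x) = g(x) · h(x) with h(x) = 2·x^2 - 3·x - 2. Hence g | f, i.e. f ∈ (g).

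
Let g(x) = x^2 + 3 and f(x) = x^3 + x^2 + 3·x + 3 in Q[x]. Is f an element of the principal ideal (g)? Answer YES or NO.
In Q[x] the ideal (g) consists of all multiples of g, so f ∈ (g) iff g | f, i.e. iff the remainder of f on division by g is 0. Divide f by g (g is monic, so eliminate the leading term of the running remainder at each step):
  leading term x^3: subtract (x)·g(x) = x^3 + 3·x, leaving x^2 + 3
  leading term x^2: subtract (1)·g(x) = x^2 + 3, leaving 0
The remainder is 0, so f(x) = g(x) · h(x) with h(x) = x + 1. Hence g | f, i.e. f ∈ (g).

Final answer: YES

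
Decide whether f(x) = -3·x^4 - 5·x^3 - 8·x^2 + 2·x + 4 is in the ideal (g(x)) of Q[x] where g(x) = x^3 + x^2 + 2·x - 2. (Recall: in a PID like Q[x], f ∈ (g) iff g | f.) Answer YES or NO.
YES

In Q[x] the ideal (g) consists of all multiples of g, so f ∈ (g) iff g | f, i.e. iff the remainder of f on division by g is 0. Divide f by g (g is monic, so eliminate the leading term of the running remainder at each step):
  leading term -3·x^4: subtract (-3·x)·g(x) = -3·x^4 - 3·x^3 - 6·x^2 + 6·x, leaving -2·x^3 - 2·x^2 - 4·x + 4
  leading term -2·x^3: subtract (-2)·g(x) = -2·x^3 - 2·x^2 - 4·x + 4, leaving 0
The remainder is 0, so f(x) = g(x) · h(x) with h(x) = -3·x - 2. Hence g | f, i.e. f ∈ (g).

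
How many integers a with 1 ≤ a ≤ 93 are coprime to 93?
The number of a ∈ {1, ..., 93} with gcd(a, 93) = 1 is by definition Euler's totient φ(93). φ is multiplicative, with φ(p^e) = p^e − p^(e−1). Factorise 93 = 3 · 31. Then
  φ(93) = (3 − 1) · (31 − 1) = 2 · 30 = 60.
So there are 60 such integers.

Final answer: 60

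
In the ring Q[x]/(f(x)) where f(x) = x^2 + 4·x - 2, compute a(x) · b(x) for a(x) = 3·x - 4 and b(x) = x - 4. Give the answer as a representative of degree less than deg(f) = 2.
First multiply in Q[x] without reducing: a · b = 3·x^2 - 16·x + 16. Now divide by f(x) = x^2 + 4·x - 2, eliminating the leading term at each step:
  leading term 3·x^2: subtract (3)·f(x) = 3·x^2 + 12·x - 6, leaving 22 - 28·x
The degree is now < 2, so this is the remainder. Hence a · b ≡ 22 - 28·x in Q[x]/(f).

Final answer: a · b ≡ 22 - 28·x (mod f(x))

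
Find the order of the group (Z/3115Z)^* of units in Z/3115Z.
|(Z/3115Z)^*| = 2112

(Z/3115Z)^* consists of the classes a with gcd(a, 3115) = 1, so its order is φ(3115). φ is multiplicative, with φ(p^e) = p^e − p^(e−1). Factorise 3115 = 5 · 7 · 89. Then
  φ(3115) = (5 − 1) · (7 − 1) · (89 − 1) = 4 · 6 · 88 = 2112.
Thus |(Z/3115Z)^*| = 2112.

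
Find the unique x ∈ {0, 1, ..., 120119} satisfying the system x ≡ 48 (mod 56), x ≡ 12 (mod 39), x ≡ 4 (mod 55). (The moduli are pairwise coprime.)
x ≡ 86904 (mod 120120); the representative in [0, 120120) is 86904

The moduli 56, 39, 55 are pairwise coprime, so by the CRT there is a unique solution mod 56·39·55 = 120120.
Solve by successive substitution. Start with x ≡ 48 (mod 56).
  Combine with x ≡ 12 (mod 39): write x = 48 + 56·t and require 48 + 56·t ≡ 12 (mod 39), i.e. 56·t ≡ 12 − 48 ≡ 3 (mod 39). Since 56^(−1) ≡ 23 (mod 39) (56 ≡ 17 (mod 39)), t ≡ 23·3 ≡ 30 (mod 39). So x ≡ 48 + 56·30 = 1728 (mod 2184).
  Combine with x ≡ 4 (mod 55): write x = 1728 + 2184·t and require 1728 + 2184·t ≡ 4 (mod 55), i.e. 2184·t ≡ 4 − 1728 ≡ 36 (mod 55). Since 2184^(−1) ≡ 24 (mod 55) (2184 ≡ 39 (mod 55)), t ≡ 24·36 ≡ 39 (mod 55). So x ≡ 1728 + 2184·39 = 86904 (mod 120120).
Unique solution in [0, 120120): x = 86904.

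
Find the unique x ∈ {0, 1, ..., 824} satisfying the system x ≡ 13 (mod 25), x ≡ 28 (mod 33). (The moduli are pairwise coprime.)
The moduli 25, 33 are pairwise coprime, so by the CRT there is a unique solution mod 25·33 = 825.
Solve by successive substitution. Start with x ≡ 13 (mod 25).
  Combine with x ≡ 28 (mod 33): write x = 13 + 25·t and require 13 + 25·t ≡ 28 (mod 33), i.e. 25·t ≡ 28 − 13 ≡ 15 (mod 33). Since 25^(−1) ≡ 4 (mod 33), t ≡ 4·15 ≡ 27 (mod 33). So x ≡ 13 + 25·27 = 688 (mod 825).
Unique solution in [0, 825): x = 688.

Final answer: x ≡ 688 (mod 825); the representative in [0, 825) is 688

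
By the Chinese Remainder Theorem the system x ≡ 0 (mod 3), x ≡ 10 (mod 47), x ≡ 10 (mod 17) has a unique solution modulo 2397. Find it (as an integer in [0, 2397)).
The moduli 3, 47, 17 are pairwise coprime, so by the CRT there is a unique solution mod 3·47·17 = 2397.
Solve by successive substitution. Start with x ≡ 0 (mod 3).
  Combine with x ≡ 10 (mod 47): write x = 3·t and require 3·t ≡ 10 (mod 47). Since 3^(−1) ≡ 16 (mod 47), t ≡ 16·10 ≡ 19 (mod 47). So x ≡ 3·19 = 57 (mod 141).
  Combine with x ≡ 10 (mod 17): write x = 57 + 141·t and require 57 + 141·t ≡ 10 (mod 17), i.e. 141·t ≡ 10 − 57 ≡ 4 (mod 17). Since 141^(−1) ≡ 7 (mod 17) (141 ≡ 5 (mod 17)), t ≡ 7·4 ≡ 11 (mod 17). So x ≡ 57 + 141·11 = 1608 (mod 2397).
Unique solution in [0, 2397): x = 1608.

Final answer: x ≡ 1608 (mod 2397); the representative in [0, 2397) is 1608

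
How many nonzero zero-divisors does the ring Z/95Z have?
Z/95Z has 22 nonzero zero-divisors

In Z/95Z each nonzero element is either a unit (gcd with 95 is 1) or a zero-divisor (gcd > 1). The number of units is φ(95): factorise 95 = 5 · 19, so φ(95) = (5 − 1) · (19 − 1) = 4 · 18 = 72. The nonzero elements number 95 − 1 = 94. Hence the nonzero zero-divisors number 94 − 72 = 22.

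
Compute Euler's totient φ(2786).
φ(2786) = 1188

φ is multiplicative, with φ(p^e) = p^e − p^(e−1). Factorise 2786 = 2 · 7 · 199. Then
  φ(2786) = (2 − 1) · (7 − 1) · (199 − 1) = 1 · 6 · 198 = 1188.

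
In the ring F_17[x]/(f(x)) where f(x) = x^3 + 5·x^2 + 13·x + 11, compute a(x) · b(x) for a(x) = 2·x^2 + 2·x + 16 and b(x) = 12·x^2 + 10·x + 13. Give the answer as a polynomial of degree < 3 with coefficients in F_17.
Multiply as integer polynomials: a · b = 24·x^4 + 44·x^3 + 238·x^2 + 186·x + 208. Reducing coefficients mod 17: a · b ≡ 7·x^4 + 10·x^3 + 16·x + 4. Now divide by f(x) = x^3 + 5·x^2 + 13·x + 11 in F_17[x], eliminating the leading term at each step:
  leading term 7·x^4: subtract (7·x)·f(x) = 7·x^4 + x^3 + 6·x^2 + 9·x, leaving 9·x^3 + 11·x^2 + 7·x + 4 (coefficients mod 17)
  leading term 9·x^3: subtract (9)·f(x) = 9·x^3 + 11·x^2 + 15·x + 14, leaving 9·x + 7 (coefficients mod 17)
The degree is now < 3, so this is the remainder. Hence a · b ≡ 9·x + 7 in F_17[x]/(f).

Final answer: a · b ≡ 9·x + 7 (mod f(x))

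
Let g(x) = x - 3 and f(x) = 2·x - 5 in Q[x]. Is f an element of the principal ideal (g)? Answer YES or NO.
NO

In Q[x] the ideal (g) consists of all multiples of g, so f ∈ (g) iff g | f, i.e. iff the remainder of f on division by g is 0. Divide f by g (g is monic, so eliminate the leading term of the running remainder at each step):
  leading term 2·x: subtract (2)·g(x) = 2·x - 6, leaving 1
The remainder r(x) = 1 ≠ 0 (and deg r < deg g), so g ∤ f, i.e. f ∉ (g).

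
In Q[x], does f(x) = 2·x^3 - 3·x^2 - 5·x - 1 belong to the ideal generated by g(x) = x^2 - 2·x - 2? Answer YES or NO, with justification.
In Q[x] the ideal (g) consists of all multiples of g, so f ∈ (g) iff g | f, i.e. iff the remainder of f on division by g is 0. Divide f by g (g is monic, so eliminate the leading term of the running remainder at each step):
  leading term 2·x^3: subtract (2·x)·g(x) = 2·x^3 - 4·x^2 - 4·x, leaving x^2 - x - 1
  leading term x^2: subtract (1)·g(x) = x^2 - 2·x - 2, leaving x + 1
The remainder r(x) = x + 1 ≠ 0 (and deg r < deg g), so g ∤ f, i.e. f ∉ (g).

Final answer: NO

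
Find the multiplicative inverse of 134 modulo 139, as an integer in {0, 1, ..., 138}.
134^(−1) ≡ 111 (mod 139)

Apply the extended Euclidean algorithm to (139, 134), tracking rows (r, s, t) with s·139 + t·134 = r. Each division r_prev = q·r_cur + r_new produces the new row as (previous row) − q·(current row):
  row A: (139, 1, 0)   [1·139 + 0·134 = 139]
  row B: (134, 0, 1)   [0·139 + 1·134 = 134]
  139 = 1·134 + 5   → row C = row A − 1·row B = (5, 1, −1)   [check: 1·139 − 1·134 = 5]
  134 = 26·5 + 4   → row D = row B − 26·row C = (4, −26, 27)   [check: −26·139 + 27·134 = 4]
  5 = 1·4 + 1   → row E = row C − 1·row D = (1, 27, −28)   [check: 27·139 − 28·134 = 1]
  4 = 4·1 + 0   → remainder 0, stop. gcd = 1 (last nonzero row E).
The gcd is 1, so 134 is invertible mod 139. The last nonzero row gives 27·139 − 28·134 = 1, so t = −28. So 134^(−1) ≡ −28 ≡ 111 (mod 139). Verify: 134 · 111 = 14874 ≡ 1 (mod 139). ✓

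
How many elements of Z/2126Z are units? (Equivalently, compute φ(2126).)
Z/2126Z has φ(2126) = 1062 units

An element a ∈ Z/2126Z is a unit iff gcd(a, 2126) = 1, so the number of units is φ(2126). φ is multiplicative, with φ(p^e) = p^e − p^(e−1). Factorise 2126 = 2 · 1063. Then
  φ(2126) = (2 − 1) · (1063 − 1) = 1 · 1062 = 1062.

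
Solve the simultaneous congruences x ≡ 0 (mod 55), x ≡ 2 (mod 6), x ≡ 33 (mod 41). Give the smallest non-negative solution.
The moduli 55, 6, 41 are pairwise coprime, so by the CRT there is a unique solution mod 55·6·41 = 13530.
Solve by successive substitution. Start with x ≡ 0 (mod 55).
  Combine with x ≡ 2 (mod 6): write x = 55·t and require 55·t ≡ 2 (mod 6). Since 55^(−1) ≡ 1 (mod 6) (55 ≡ 1 (mod 6)), t ≡ 1·2 ≡ 2 (mod 6). So x ≡ 55·2 = 110 (mod 330).
  Combine with x ≡ 33 (mod 41): write x = 110 + 330·t and require 110 + 330·t ≡ 33 (mod 41), i.e. 330·t ≡ 33 − 110 ≡ 5 (mod 41). Since 330^(−1) ≡ 21 (mod 41) (330 ≡ 2 (mod 41)), t ≡ 21·5 ≡ 23 (mod 41). So x ≡ 110 + 330·23 = 7700 (mod 13530).
Unique solution in [0, 13530): x = 7700.

Final answer: x ≡ 7700 (mod 13530); the representative in [0, 13530) is 7700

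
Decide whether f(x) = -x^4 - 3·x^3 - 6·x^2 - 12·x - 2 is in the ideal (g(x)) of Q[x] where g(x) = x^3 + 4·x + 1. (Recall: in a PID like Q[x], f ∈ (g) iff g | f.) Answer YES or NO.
NO

In Q[x] the ideal (g) consists of all multiples of g, so f ∈ (g) iff g | f, i.e. iff the remainder of f on division by g is 0. Divide f by g (g is monic, so eliminate the leading term of the running remainder at each step):
  leading term -x^4: subtract (-x)·g(x) = -x^4 - 4·x^2 - x, leaving -3·x^3 - 2·x^2 - 11·x - 2
  leading term -3·x^3: subtract (-3)·g(x) = -3·x^3 - 12·x - 3, leaving -2·x^2 + x + 1
The remainder r(x) = -2·x^2 + x + 1 ≠ 0 (and deg r < deg g), so g ∤ f, i.e. f ∉ (g).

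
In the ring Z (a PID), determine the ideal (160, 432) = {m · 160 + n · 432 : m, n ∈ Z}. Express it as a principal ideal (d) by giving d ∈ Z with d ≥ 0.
In the PID Z, (a, b) is generated by gcd(a, b). Compute gcd(432, 160) with the extended Euclidean algorithm, tracking rows (r, s, t) with s·432 + t·160 = r:
  row A: (432, 1, 0)   [1·432 + 0·160 = 432]
  row B: (160, 0, 1)   [0·432 + 1·160 = 160]
  432 = 2·160 + 112   → row C = row A − 2·row B = (112, 1, −2)   [check: 1·432 − 2·160 = 112]
  160 = 1·112 + 48   → row D = row B − 1·row C = (48, −1, 3)   [check: −1·432 + 3·160 = 48]
  112 = 2·48 + 16   → row E = row C − 2·row D = (16, 3, −8)   [check: 3·432 − 8·160 = 16]
  48 = 3·16 + 0   → remainder 0, stop. gcd = 16 (last nonzero row E).
So gcd(160, 432) = 16, with Bézout identity 3·432 − 8·160 = 16. Containment (⊇): the Bézout identity exhibits 16 as an element of (160, 432), giving (16) ⊆ (160, 432). Containment (⊆): since 16 | 160 and 16 | 432 (160 = 16·10, 432 = 16·27), every Z-linear combination of 160 and 432 is divisible by 16, so (160, 432) ⊆ (16). Therefore (160, 432) = (16), d = 16.

Final answer: (160, 432) = (16); d = 16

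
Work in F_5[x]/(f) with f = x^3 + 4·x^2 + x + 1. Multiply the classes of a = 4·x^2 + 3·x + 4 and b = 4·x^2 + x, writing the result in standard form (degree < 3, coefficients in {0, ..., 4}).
Multiply as integer polynomials: a · b = 16·x^4 + 16·x^3 + 19·x^2 + 4·x. Reducing coefficients mod 5: a · b ≡ x^4 + x^3 + 4·x^2 + 4·x. Now divide by f(x) = x^3 + 4·x^2 + x + 1 in F_5[x], eliminating the leading term at each step:
  leading term x^4: subtract (x)·f(x) = x^4 + 4·x^3 + x^2 + x, leaving 2·x^3 + 3·x^2 + 3·x (coefficients mod 5)
  leading term 2·x^3: subtract (2)·f(x) = 2·x^3 + 3·x^2 + 2·x + 2, leaving x + 3 (coefficients mod 5)
The degree is now < 3, so this is the remainder. Hence a · b ≡ x + 3 in F_5[x]/(f).

Final answer: a · b ≡ x + 3 (mod f(x))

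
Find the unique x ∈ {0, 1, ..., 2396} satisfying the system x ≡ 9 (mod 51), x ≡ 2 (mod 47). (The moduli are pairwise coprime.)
x ≡ 519 (mod 2397); the representative in [0, 2397) is 519

The moduli 51, 47 are pairwise coprime, so by the CRT there is a unique solution mod 51·47 = 2397.
Solve by successive substitution. Start with x ≡ 9 (mod 51).
  Combine with x ≡ 2 (mod 47): write x = 9 + 51·t and require 9 + 51·t ≡ 2 (mod 47), i.e. 51·t ≡ 2 − 9 ≡ 40 (mod 47). Since 51^(−1) ≡ 12 (mod 47) (51 ≡ 4 (mod 47)), t ≡ 12·40 ≡ 10 (mod 47). So x ≡ 9 + 51·10 = 519 (mod 2397).
Unique solution in [0, 2397): x = 519.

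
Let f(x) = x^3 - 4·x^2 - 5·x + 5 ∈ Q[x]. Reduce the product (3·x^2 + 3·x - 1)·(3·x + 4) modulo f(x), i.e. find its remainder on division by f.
a · b ≡ 57·x^2 + 54·x - 49 (mod f(x))

First multiply in Q[x] without reducing: a · b = 9·x^3 + 21·x^2 + 9·x - 4. Now divide by f(x) = x^3 - 4·x^2 - 5·x + 5, eliminating the leading term at each step:
  leading term 9·x^3: subtract (9)·f(x) = 9·x^3 - 36·x^2 - 45·x + 45, leaving 57·x^2 + 54·x - 49
The degree is now < 3, so this is the remainder. Hence a · b ≡ 57·x^2 + 54·x - 49 in Q[x]/(f).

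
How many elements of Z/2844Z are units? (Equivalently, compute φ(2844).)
An element a ∈ Z/2844Z is a unit iff gcd(a, 2844) = 1, so the number of units is φ(2844). φ is multiplicative, with φ(p^e) = p^e − p^(e−1). Factorise 2844 = 2^2 · 3^2 · 79. Then
  φ(2844) = (2^2 − 2^1) · (3^2 − 3^1) · (79 − 1) = 2 · 6 · 78 = 936.

Final answer: Z/2844Z has φ(2844) = 936 units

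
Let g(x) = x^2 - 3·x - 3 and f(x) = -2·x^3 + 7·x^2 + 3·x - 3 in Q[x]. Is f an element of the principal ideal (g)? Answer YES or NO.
In Q[x] the ideal (g) consists of all multiples of g, so f ∈ (g) iff g | f, i.e. iff the remainder of f on division by g is 0. Divide f by g (g is monic, so eliminate the leading term of the running remainder at each step):
  leading term -2·x^3: subtract (-2·x)·g(x) = -2·x^3 + 6·x^2 + 6·x, leaving x^2 - 3·x - 3
  leading term x^2: subtract (1)·g(x) = x^2 - 3·x - 3, leaving 0
The remainder is 0, so f(x) = g(x) · h(x) with h(x) = 1 - 2·x. Hence g | f, i.e. f ∈ (g).

Final answer: YES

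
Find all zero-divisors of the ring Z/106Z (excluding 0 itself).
An element a ∈ Z/106Z (with a ≠ 0) is a zero-divisor iff gcd(a, 106) > 1 (because a is a unit precisely when gcd(a, n) = 1, and in Z/nZ every nonzero, non-unit element is a zero-divisor). Scan a = 1, ..., 105 and keep those with gcd(a, 106) > 1:
  gcd(2, 106) = 2, gcd(4, 106) = 2, gcd(6, 106) = 2, gcd(8, 106) = 2, gcd(10, 106) = 2, gcd(12, 106) = 2, gcd(14, 106) = 2, gcd(16, 106) = 2, gcd(18, 106) = 2, gcd(20, 106) = 2, gcd(22, 106) = 2, gcd(24, 106) = 2, gcd(26, 106) = 2, gcd(28, 106) = 2, gcd(30, 106) = 2, gcd(32, 106) = 2, gcd(34, 106) = 2, gcd(36, 106) = 2, gcd(38, 106) = 2, gcd(40, 106) = 2, gcd(42, 106) = 2, gcd(44, 106) = 2, gcd(46, 106) = 2, gcd(48, 106) = 2, gcd(50, 106) = 2, gcd(52, 106) = 2, gcd(53, 106) = 53, gcd(54, 106) = 2, gcd(56, 106) = 2, gcd(58, 106) = 2, gcd(60, 106) = 2, gcd(62, 106) = 2, gcd(64, 106) = 2, gcd(66, 106) = 2, gcd(68, 106) = 2, gcd(70, 106) = 2, gcd(72, 106) = 2, gcd(74, 106) = 2, gcd(76, 106) = 2, gcd(78, 106) = 2, gcd(80, 106) = 2, gcd(82, 106) = 2, gcd(84, 106) = 2, gcd(86, 106) = 2, gcd(88, 106) = 2, gcd(90, 106) = 2, gcd(92, 106) = 2, gcd(94, 106) = 2, gcd(96, 106) = 2, gcd(98, 106) = 2, gcd(100, 106) = 2, gcd(102, 106) = 2, gcd(104, 106) = 2.
All other a ∈ {1, ..., 105} have gcd(a, 106) = 1 and are units. So the nonzero zero-divisors are exactly the 53 values of a appearing in this scan.

Final answer: nonzero zero-divisors of Z/106Z = {2, 4, 6, 8, 10, 12, 14, 16, 18, 20, 22, 24, 26, 28, 30, 32, 34, 36, 38, 40, 42, 44, 46, 48, 50, 52, 53, 54, 56, 58, 60, 62, 64, 66, 68, 70, 72, 74, 76, 78, 80, 82, 84, 86, 88, 90, 92, 94, 96, 98, 100, 102, 104}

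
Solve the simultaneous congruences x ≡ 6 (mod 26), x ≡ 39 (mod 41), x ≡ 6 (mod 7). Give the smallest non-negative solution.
x ≡ 6558 (mod 7462); the representative in [0, 7462) is 6558

The moduli 26, 41, 7 are pairwise coprime, so by the CRT there is a unique solution mod 26·41·7 = 7462.
Solve by successive substitution. Start with x ≡ 6 (mod 26).
  Combine with x ≡ 39 (mod 41): write x = 6 + 26·t and require 6 + 26·t ≡ 39 (mod 41), i.e. 26·t ≡ 39 − 6 ≡ 33 (mod 41). Since 26^(−1) ≡ 30 (mod 41), t ≡ 30·33 ≡ 6 (mod 41). So x ≡ 6 + 26·6 = 162 (mod 1066).
  Combine with x ≡ 6 (mod 7): write x = 162 + 1066·t and require 162 + 1066·t ≡ 6 (mod 7), i.e. 1066·t ≡ 6 − 162 ≡ 5 (mod 7). Since 1066^(−1) ≡ 4 (mod 7) (1066 ≡ 2 (mod 7)), t ≡ 4·5 ≡ 6 (mod 7). So x ≡ 162 + 1066·6 = 6558 (mod 7462).
Unique solution in [0, 7462): x = 6558.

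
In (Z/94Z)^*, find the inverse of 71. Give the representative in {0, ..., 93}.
Apply the extended Euclidean algorithm to (94, 71), tracking rows (r, s, t) with s·94 + t·71 = r. Each division r_prev = q·r_cur + r_new produces the new row as (previous row) − q·(current row):
  row A: (94, 1, 0)   [1·94 + 0·71 = 94]
  row B: (71, 0, 1)   [0·94 + 1·71 = 71]
  94 = 1·71 + 23   → row C = row A − 1·row B = (23, 1, −1)   [check: 1·94 − 1·71 = 23]
  71 = 3·23 + 2   → row D = row B − 3·row C = (2, −3, 4)   [check: −3·94 + 4·71 = 2]
  23 = 11·2 + 1   → row E = row C − 11·row D = (1, 34, −45)   [check: 34·94 − 45·71 = 1]
  2 = 2·1 + 0   → remainder 0, stop. gcd = 1 (last nonzero row E).
The gcd is 1, so 71 is invertible mod 94. The last nonzero row gives 34·94 − 45·71 = 1, so t = −45. So 71^(−1) ≡ −45 ≡ 49 (mod 94). Verify: 71 · 49 = 3479 ≡ 1 (mod 94). ✓

Final answer: 71^(−1) ≡ 49 (mod 94)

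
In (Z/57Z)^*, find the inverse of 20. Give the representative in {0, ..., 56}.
20^(−1) ≡ 20 (mod 57)

Apply the extended Euclidean algorithm to (57, 20), tracking rows (r, s, t) with s·57 + t·20 = r. Each division r_prev = q·r_cur + r_new produces the new row as (previous row) − q·(current row):
  row A: (57, 1, 0)   [1·57 + 0·20 = 57]
  row B: (20, 0, 1)   [0·57 + 1·20 = 20]
  57 = 2·20 + 17   → row C = row A − 2·row B = (17, 1, −2)   [check: 1·57 − 2·20 = 17]
  20 = 1·17 + 3   → row D = row B − 1·row C = (3, −1, 3)   [check: −1·57 + 3·20 = 3]
  17 = 5·3 + 2   → row E = row C − 5·row D = (2, 6, −17)   [check: 6·57 − 17·20 = 2]
  3 = 1·2 + 1   → row F = row D − 1·row E = (1, −7, 20)   [check: −7·57 + 20·20 = 1]
  2 = 2·1 + 0   → remainder 0, stop. gcd = 1 (last nonzero row F).
The gcd is 1, so 20 is invertible mod 57. The last nonzero row gives −7·57 + 20·20 = 1, so t = 20. So 20^(−1) ≡ 20 (mod 57). Verify: 20 · 20 = 400 ≡ 1 (mod 57). ✓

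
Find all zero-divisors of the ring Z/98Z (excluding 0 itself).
An element a ∈ Z/98Z (with a ≠ 0) is a zero-divisor iff gcd(a, 98) > 1 (because a is a unit precisely when gcd(a, n) = 1, and in Z/nZ every nonzero, non-unit element is a zero-divisor). Scan a = 1, ..., 97 and keep those with gcd(a, 98) > 1:
  gcd(2, 98) = 2, gcd(4, 98) = 2, gcd(6, 98) = 2, gcd(7, 98) = 7, gcd(8, 98) = 2, gcd(10, 98) = 2, gcd(12, 98) = 2, gcd(14, 98) = 14, gcd(16, 98) = 2, gcd(18, 98) = 2, gcd(20, 98) = 2, gcd(21, 98) = 7, gcd(22, 98) = 2, gcd(24, 98) = 2, gcd(26, 98) = 2, gcd(28, 98) = 14, gcd(30, 98) = 2, gcd(32, 98) = 2, gcd(34, 98) = 2, gcd(35, 98) = 7, gcd(36, 98) = 2, gcd(38, 98) = 2, gcd(40, 98) = 2, gcd(42, 98) = 14, gcd(44, 98) = 2, gcd(46, 98) = 2, gcd(48, 98) = 2, gcd(49, 98) = 49, gcd(50, 98) = 2, gcd(52, 98) = 2, gcd(54, 98) = 2, gcd(56, 98) = 14, gcd(58, 98) = 2, gcd(60, 98) = 2, gcd(62, 98) = 2, gcd(63, 98) = 7, gcd(64, 98) = 2, gcd(66, 98) = 2, gcd(68, 98) = 2, gcd(70, 98) = 14, gcd(72, 98) = 2, gcd(74, 98) = 2, gcd(76, 98) = 2, gcd(77, 98) = 7, gcd(78, 98) = 2, gcd(80, 98) = 2, gcd(82, 98) = 2, gcd(84, 98) = 14, gcd(86, 98) = 2, gcd(88, 98) = 2, gcd(90, 98) = 2, gcd(91, 98) = 7, gcd(92, 98) = 2, gcd(94, 98) = 2, gcd(96, 98) = 2.
All other a ∈ {1, ..., 97} have gcd(a, 98) = 1 and are units. So the nonzero zero-divisors are exactly the 55 values of a appearing in this scan.

Final answer: nonzero zero-divisors of Z/98Z = {2, 4, 6, 7, 8, 10, 12, 14, 16, 18, 20, 21, 22, 24, 26, 28, 30, 32, 34, 35, 36, 38, 40, 42, 44, 46, 48, 49, 50, 52, 54, 56, 58, 60, 62, 63, 64, 66, 68, 70, 72, 74, 76, 77, 78, 80, 82, 84, 86, 88, 90, 91, 92, 94, 96}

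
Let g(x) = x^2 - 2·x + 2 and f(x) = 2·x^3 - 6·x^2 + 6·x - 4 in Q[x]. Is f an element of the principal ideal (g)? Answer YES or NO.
In Q[x] the ideal (g) consists of all multiples of g, so f ∈ (g) iff g | f, i.e. iff the remainder of f on division by g is 0. Divide f by g (g is monic, so eliminate the leading term of the running remainder at each step):
  leading term 2·x^3: subtract (2·x)·g(x) = 2·x^3 - 4·x^2 + 4·x, leaving -2·x^2 + 2·x - 4
  leading term -2·x^2: subtract (-2)·g(x) = -2·x^2 + 4·x - 4, leaving -2·x
The remainder r(x) = -2·x ≠ 0 (and deg r < deg g), so g ∤ f, i.e. f ∉ (g).

Final answer: NO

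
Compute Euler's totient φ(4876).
φ(4876) = 2288

φ is multiplicative, with φ(p^e) = p^e − p^(e−1). Factorise 4876 = 2^2 · 23 · 53. Then
  φ(4876) = (2^2 − 2^1) · (23 − 1) · (53 − 1) = 2 · 22 · 52 = 2288.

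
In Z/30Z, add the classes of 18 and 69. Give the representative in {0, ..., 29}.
Reduce the summands first: 69 ≡ 9 (mod 30), so 18 + 69 ≡ 18 + 9 (mod 30). 18 + 9 = 27; 27 = 0·30 + 27, so (18 + 69) mod 30 = 27.

Final answer: 27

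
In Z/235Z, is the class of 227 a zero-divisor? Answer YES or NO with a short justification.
gcd(227, 235) = 1, so 227 is a unit in Z/235Z (it has a multiplicative inverse). A unit cannot be a zero-divisor: if 227·b ≡ 0 then multiplying both sides by 227^(−1) gives b ≡ 0. So 227 is not a zero-divisor.

Final answer: NO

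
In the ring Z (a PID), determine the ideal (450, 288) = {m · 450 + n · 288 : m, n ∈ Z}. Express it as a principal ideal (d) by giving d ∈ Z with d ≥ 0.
(450, 288) = (18); d = 18

In the PID Z, (a, b) is generated by gcd(a, b). Compute gcd(450, 288) with the extended Euclidean algorithm, tracking rows (r, s, t) with s·450 + t·288 = r:
  row A: (450, 1, 0)   [1·450 + 0·288 = 450]
  row B: (288, 0, 1)   [0·450 + 1·288 = 288]
  450 = 1·288 + 162   → row C = row A − 1·row B = (162, 1, −1)   [check: 1·450 − 1·288 = 162]
  288 = 1·162 + 126   → row D = row B − 1·row C = (126, −1, 2)   [check: −1·450 + 2·288 = 126]
  162 = 1·126 + 36   → row E = row C − 1·row D = (36, 2, −3)   [check: 2·450 − 3·288 = 36]
  126 = 3·36 + 18   → row F = row D − 3·row E = (18, −7, 11)   [check: −7·450 + 11·288 = 18]
  36 = 2·18 + 0   → remainder 0, stop. gcd = 18 (last nonzero row F).
So gcd(450, 288) = 18, with Bézout identity −7·450 + 11·288 = 18. Containment (⊇): the Bézout identity exhibits 18 as an element of (450, 288), giving (18) ⊆ (450, 288). Containment (⊆): since 18 | 450 and 18 | 288 (450 = 18·25, 288 = 18·16), every Z-linear combination of 450 and 288 is divisible by 18, so (450, 288) ⊆ (18). Therefore (450, 288) = (18), d = 18.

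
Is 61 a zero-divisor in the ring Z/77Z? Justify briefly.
NO

gcd(61, 77) = 1, so 61 is a unit in Z/77Z (it has a multiplicative inverse). A unit cannot be a zero-divisor: if 61·b ≡ 0 then multiplying both sides by 61^(−1) gives b ≡ 0. So 61 is not a zero-divisor.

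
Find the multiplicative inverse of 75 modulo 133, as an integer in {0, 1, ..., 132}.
Apply the extended Euclidean algorithm to (133, 75), tracking rows (r, s, t) with s·133 + t·75 = r. Each division r_prev = q·r_cur + r_new produces the new row as (previous row) − q·(current row):
  row A: (133, 1, 0)   [1·133 + 0·75 = 133]
  row B: (75, 0, 1)   [0·133 + 1·75 = 75]
  133 = 1·75 + 58   → row C = row A − 1·row B = (58, 1, −1)   [check: 1·133 − 1·75 = 58]
  75 = 1·58 + 17   → row D = row B − 1·row C = (17, −1, 2)   [check: −1·133 + 2·75 = 17]
  58 = 3·17 + 7   → row E = row C − 3·row D = (7, 4, −7)   [check: 4·133 − 7·75 = 7]
  17 = 2·7 + 3   → row F = row D − 2·row E = (3, −9, 16)   [check: −9·133 + 16·75 = 3]
  7 = 2·3 + 1   → row G = row E − 2·row F = (1, 22, −39)   [check: 22·133 − 39·75 = 1]
  3 = 3·1 + 0   → remainder 0, stop. gcd = 1 (last nonzero row G).
The gcd is 1, so 75 is invertible mod 133. The last nonzero row gives 22·133 − 39·75 = 1, so t = −39. So 75^(−1) ≡ −39 ≡ 94 (mod 133). Verify: 75 · 94 = 7050 ≡ 1 (mod 133). ✓

Final answer: 75^(−1) ≡ 94 (mod 133)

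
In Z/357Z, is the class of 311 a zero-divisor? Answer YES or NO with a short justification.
gcd(311, 357) = 1, so 311 is a unit in Z/357Z (it has a multiplicative inverse). A unit cannot be a zero-divisor: if 311·b ≡ 0 then multiplying both sides by 311^(−1) gives b ≡ 0. So 311 is not a zero-divisor.

Final answer: NO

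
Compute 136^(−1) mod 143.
Apply the extended Euclidean algorithm to (143, 136), tracking rows (r, s, t) with s·143 + t·136 = r. Each division r_prev = q·r_cur + r_new produces the new row as (previous row) − q·(current row):
  row A: (143, 1, 0)   [1·143 + 0·136 = 143]
  row B: (136, 0, 1)   [0·143 + 1·136 = 136]
  143 = 1·136 + 7   → row C = row A − 1·row B = (7, 1, −1)   [check: 1·143 − 1·136 = 7]
  136 = 19·7 + 3   → row D = row B − 19·row C = (3, −19, 20)   [check: −19·143 + 20·136 = 3]
  7 = 2·3 + 1   → row E = row C − 2·row D = (1, 39, −41)   [check: 39·143 − 41·136 = 1]
  3 = 3·1 + 0   → remainder 0, stop. gcd = 1 (last nonzero row E).
The gcd is 1, so 136 is invertible mod 143. The last nonzero row gives 39·143 − 41·136 = 1, so t = −41. So 136^(−1) ≡ −41 ≡ 102 (mod 143). Verify: 136 · 102 = 13872 ≡ 1 (mod 143). ✓

Final answer: 136^(−1) ≡ 102 (mod 143)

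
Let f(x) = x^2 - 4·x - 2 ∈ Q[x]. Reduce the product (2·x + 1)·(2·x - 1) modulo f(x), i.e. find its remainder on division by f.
a · b ≡ 16·x + 7 (mod f(x))

First multiply in Q[x] without reducing: a · b = 4·x^2 - 1. Now divide by f(x) = x^2 - 4·x - 2, eliminating the leading term at each step:
  leading term 4·x^2: subtract (4)·f(x) = 4·x^2 - 16·x - 8, leaving 16·x + 7
The degree is now < 2, so this is the remainder. Hence a · b ≡ 16·x + 7 in Q[x]/(f).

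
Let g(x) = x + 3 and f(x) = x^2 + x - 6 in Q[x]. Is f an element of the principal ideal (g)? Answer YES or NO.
In Q[x] the ideal (g) consists of all multiples of g, so f ∈ (g) iff g | f, i.e. iff the remainder of f on division by g is 0. Divide f by g (g is monic, so eliminate the leading term of the running remainder at each step):
  leading term x^2: subtract (x)·g(x) = x^2 + 3·x, leaving -2·x - 6
  leading term -2·x: subtract (-2)·g(x) = -2·x - 6, leaving 0
The remainder is 0, so f(x) = g(x) · h(x) with h(x) = x - 2. Hence g | f, i.e. f ∈ (g).

Final answer: YES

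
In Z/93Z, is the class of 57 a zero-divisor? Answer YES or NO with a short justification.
gcd(57, 93) = 3 > 1, so 57 is not a unit in Z/93Z. In Z/nZ every nonzero non-unit is a zero-divisor: explicitly, take b = 93/gcd = 31 ≠ 0 (mod 93); then 57·31 = 1767 = 19·93, i.e. 57·31 ≡ 0 (mod 93). So 57 is a zero-divisor.

Final answer: YES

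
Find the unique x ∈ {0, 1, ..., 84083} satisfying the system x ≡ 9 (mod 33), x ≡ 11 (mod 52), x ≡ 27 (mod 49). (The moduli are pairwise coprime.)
x ≡ 14727 (mod 84084); the representative in [0, 84084) is 14727

The moduli 33, 52, 49 are pairwise coprime, so by the CRT there is a unique solution mod 33·52·49 = 84084.
Solve by successive substitution. Start with x ≡ 9 (mod 33).
  Combine with x ≡ 11 (mod 52): write x = 9 + 33·t and require 9 + 33·t ≡ 11 (mod 52), i.e. 33·t ≡ 11 − 9 ≡ 2 (mod 52). Since 33^(−1) ≡ 41 (mod 52), t ≡ 41·2 ≡ 30 (mod 52). So x ≡ 9 + 33·30 = 999 (mod 1716).
  Combine with x ≡ 27 (mod 49): write x = 999 + 1716·t and require 999 + 1716·t ≡ 27 (mod 49), i.e. 1716·t ≡ 27 − 999 ≡ 8 (mod 49). Since 1716^(−1) ≡ 1 (mod 49) (1716 ≡ 1 (mod 49)), t ≡ 1·8 ≡ 8 (mod 49). So x ≡ 999 + 1716·8 = 14727 (mod 84084).
Unique solution in [0, 84084): x = 14727.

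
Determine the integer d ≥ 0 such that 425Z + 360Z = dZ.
In the PID Z, (a, b) is generated by gcd(a, b). Compute gcd(425, 360) with the extended Euclidean algorithm, tracking rows (r, s, t) with s·425 + t·360 = r:
  row A: (425, 1, 0)   [1·425 + 0·360 = 425]
  row B: (360, 0, 1)   [0·425 + 1·360 = 360]
  425 = 1·360 + 65   → row C = row A − 1·row B = (65, 1, −1)   [check: 1·425 − 1·360 = 65]
  360 = 5·65 + 35   → row D = row B − 5·row C = (35, −5, 6)   [check: −5·425 + 6·360 = 35]
  65 = 1·35 + 30   → row E = row C − 1·row D = (30, 6, −7)   [check: 6·425 − 7·360 = 30]
  35 = 1·30 + 5   → row F = row D − 1·row E = (5, −11, 13)   [check: −11·425 + 13·360 = 5]
  30 = 6·5 + 0   → remainder 0, stop. gcd = 5 (last nonzero row F).
So gcd(425, 360) = 5, with Bézout identity −11·425 + 13·360 = 5. Containment (⊇): the Bézout identity exhibits 5 as an element of (425, 360), giving (5) ⊆ (425, 360). Containment (⊆): since 5 | 425 and 5 | 360 (425 = 5·85, 360 = 5·72), every Z-linear combination of 425 and 360 is divisible by 5, so (425, 360) ⊆ (5). Therefore (425, 360) = (5), d = 5.

Final answer: (425, 360) = (5); d = 5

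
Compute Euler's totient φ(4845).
φ(4845) = 2304

φ is multiplicative, with φ(p^e) = p^e − p^(e−1). Factorise 4845 = 3 · 5 · 17 · 19. Then
  φ(4845) = (3 − 1) · (5 − 1) · (17 − 1) · (19 − 1) = 2 · 4 · 16 · 18 = 2304.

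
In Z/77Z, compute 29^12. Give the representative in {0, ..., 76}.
Use repeated squaring. Binary(12) = 1100. Walk through the bits of the exponent 12 left-to-right: at each bit after the leading one, square the running value, then multiply by 29 if the bit is 1 (always reducing mod 77):
  bit 1 = 1 (leading): start with 29.
  bit 2 = 1: square 29^2 = 841 ≡ 71; bit is 1, so multiply 71·29 = 2059 ≡ 57 (mod 77).
  bit 3 = 0: square 57^2 = 3249 ≡ 15 (mod 77).
  bit 4 = 0: square 15^2 = 225 ≡ 71 (mod 77).
Final value: 29^12 ≡ 71 (mod 77).

Final answer: 71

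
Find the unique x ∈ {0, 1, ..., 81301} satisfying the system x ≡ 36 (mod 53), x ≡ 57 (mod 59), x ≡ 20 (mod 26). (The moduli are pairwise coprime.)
x ≡ 63954 (mod 81302); the representative in [0, 81302) is 63954

The moduli 53, 59, 26 are pairwise coprime, so by the CRT there is a unique solution mod 53·59·26 = 81302.
Solve by successive substitution. Start with x ≡ 36 (mod 53).
  Combine with x ≡ 57 (mod 59): write x = 36 + 53·t and require 36 + 53·t ≡ 57 (mod 59), i.e. 53·t ≡ 57 − 36 ≡ 21 (mod 59). Since 53^(−1) ≡ 49 (mod 59), t ≡ 49·21 ≡ 26 (mod 59). So x ≡ 36 + 53·26 = 1414 (mod 3127).
  Combine with x ≡ 20 (mod 26): write x = 1414 + 3127·t and require 1414 + 3127·t ≡ 20 (mod 26), i.e. 3127·t ≡ 20 − 1414 ≡ 10 (mod 26). Since 3127^(−1) ≡ 15 (mod 26) (3127 ≡ 7 (mod 26)), t ≡ 15·10 ≡ 20 (mod 26). So x ≡ 1414 + 3127·20 = 63954 (mod 81302).
Unique solution in [0, 81302): x = 63954.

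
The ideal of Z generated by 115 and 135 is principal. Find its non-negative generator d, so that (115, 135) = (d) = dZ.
(115, 135) = (5); d = 5

In the PID Z, (a, b) is generated by gcd(a, b). Compute gcd(135, 115) with the extended Euclidean algorithm, tracking rows (r, s, t) with s·135 + t·115 = r:
  row A: (135, 1, 0)   [1·135 + 0·115 = 135]
  row B: (115, 0, 1)   [0·135 + 1·115 = 115]
  135 = 1·115 + 20   → row C = row A − 1·row B = (20, 1, −1)   [check: 1·135 − 1·115 = 20]
  115 = 5·20 + 15   → row D = row B − 5·row C = (15, −5, 6)   [check: −5·135 + 6·115 = 15]
  20 = 1·15 + 5   → row E = row C − 1·row D = (5, 6, −7)   [check: 6·135 − 7·115 = 5]
  15 = 3·5 + 0   → remainder 0, stop. gcd = 5 (last nonzero row E).
So gcd(115, 135) = 5, with Bézout identity 6·135 − 7·115 = 5. Containment (⊇): the Bézout identity exhibits 5 as an element of (115, 135), giving (5) ⊆ (115, 135). Containment (⊆): since 5 | 115 and 5 | 135 (115 = 5·23, 135 = 5·27), every Z-linear combination of 115 and 135 is divisible by 5, so (115, 135) ⊆ (5). Therefore (115, 135) = (5), d = 5.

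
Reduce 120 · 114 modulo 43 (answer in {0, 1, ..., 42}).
Reduce the factors first: 120 ≡ 34, 114 ≡ 28 (mod 43), so 120 · 114 ≡ 34 · 28 (mod 43). 34 · 28 = 952. Dividing by 43: 952 = 22·43 + 6. So (120 · 114) mod 43 = 6.

Final answer: 6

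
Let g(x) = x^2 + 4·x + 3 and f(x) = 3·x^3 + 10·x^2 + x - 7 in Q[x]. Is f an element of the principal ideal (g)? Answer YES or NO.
In Q[x] the ideal (g) consists of all multiples of g, so f ∈ (g) iff g | f, i.e. iff the remainder of f on division by g is 0. Divide f by g (g is monic, so eliminate the leading term of the running remainder at each step):
  leading term 3·x^3: subtract (3·x)·g(x) = 3·x^3 + 12·x^2 + 9·x, leaving -2·x^2 - 8·x - 7
  leading term -2·x^2: subtract (-2)·g(x) = -2·x^2 - 8·x - 6, leaving -1
The remainder r(x) = -1 ≠ 0 (and deg r < deg g), so g ∤ f, i.e. f ∉ (g).

Final answer: NO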